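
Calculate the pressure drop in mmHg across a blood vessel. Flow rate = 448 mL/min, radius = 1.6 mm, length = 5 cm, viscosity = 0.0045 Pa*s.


dP = 8*mu*L*Q / (pi*r^4)
Q = 448 mL/min = 7.46667e-06 m^3/s
dP = 652.784 Pa = 652.784 / 133.322 mmHg = 4.896 mmHg


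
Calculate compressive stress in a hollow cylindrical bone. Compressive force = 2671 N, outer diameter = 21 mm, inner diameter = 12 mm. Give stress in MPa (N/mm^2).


A = pi*(r_o^2 - r_i^2)
r_o = 10.5 mm, r_i = 6 mm
A = 233.263 mm^2
sigma = F/A = 2671 / 233.263
sigma = 11.45 MPa


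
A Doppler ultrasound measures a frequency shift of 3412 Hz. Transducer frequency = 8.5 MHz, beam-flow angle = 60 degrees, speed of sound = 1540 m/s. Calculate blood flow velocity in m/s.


v = fd * c / (2 * f0 * cos(theta))
v = 3412 * 1540 / (2 * 8.5000e+06 * cos(60))
v = 0.6182 m/s


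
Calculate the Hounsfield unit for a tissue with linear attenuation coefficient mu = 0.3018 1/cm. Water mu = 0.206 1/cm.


HU = ((mu_tissue - mu_water) / mu_water) * 1000
HU = ((0.3018 - 0.206) / 0.206) * 1000
HU = 465


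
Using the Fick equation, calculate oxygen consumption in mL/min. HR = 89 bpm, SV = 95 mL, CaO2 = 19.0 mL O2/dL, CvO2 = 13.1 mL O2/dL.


CO = HR*SV = 89*95/1000 = 8.455 L/min
a-v O2 diff = 19.0 - 13.1 = 5.9 mL/dL
VO2 = CO * (CaO2-CvO2) * 10 dL/L
VO2 = 8.455 * 5.9 * 10
VO2 = 498.8 mL/min


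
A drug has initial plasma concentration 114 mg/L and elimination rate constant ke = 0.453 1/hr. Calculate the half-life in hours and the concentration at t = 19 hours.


t_half = ln(2) / ke = 0.693147 / 0.453 = 1.53 hr
C(t) = C0 * exp(-ke*t) = 114 * exp(-0.453*19)
C(19) = 0.02084 mg/L


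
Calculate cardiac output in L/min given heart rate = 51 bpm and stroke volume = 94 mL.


CO = HR * SV
CO = 51 * 94 / 1000
CO = 4.794 L/min


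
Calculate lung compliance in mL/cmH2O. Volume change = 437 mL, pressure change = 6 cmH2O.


C = dV / dP
C = 437 / 6
C = 72.83 mL/cmH2O


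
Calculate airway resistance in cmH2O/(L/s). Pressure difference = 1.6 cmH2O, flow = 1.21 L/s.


R = dP / flow
R = 1.6 / 1.21
R = 1.322 cmH2O/(L/s)


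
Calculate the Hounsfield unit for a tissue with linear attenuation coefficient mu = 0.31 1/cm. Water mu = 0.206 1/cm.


HU = ((mu_tissue - mu_water) / mu_water) * 1000
HU = ((0.31 - 0.206) / 0.206) * 1000
HU = 504.9


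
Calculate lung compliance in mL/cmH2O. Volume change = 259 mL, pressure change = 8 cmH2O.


C = dV / dP
C = 259 / 8
C = 32.38 mL/cmH2O


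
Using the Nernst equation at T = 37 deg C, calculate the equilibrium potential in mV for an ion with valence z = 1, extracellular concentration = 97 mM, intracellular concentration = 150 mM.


E = (RT/(zF)) * ln(C_out/C_in)
T = 37 + 273.15 = 310.15 K
E = (8.314 * 310.15 / (1 * 96485)) * ln(97/150)
E = -11.65 mV


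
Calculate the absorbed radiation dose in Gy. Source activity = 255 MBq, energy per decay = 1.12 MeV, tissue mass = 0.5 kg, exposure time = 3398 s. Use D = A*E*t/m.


A = 255 MBq = 2.5500e+08 Bq
E = 1.12 MeV = 1.79424e-13 J
D = A*E*t/m = 2.5500e+08*1.79424e-13*3398/0.5
D = 0.3109 Gy


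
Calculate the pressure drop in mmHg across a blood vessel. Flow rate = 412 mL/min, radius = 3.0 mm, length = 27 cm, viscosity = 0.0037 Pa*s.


dP = 8*mu*L*Q / (pi*r^4)
Q = 412 mL/min = 6.86667e-06 m^3/s
dP = 215.659 Pa = 215.659 / 133.322 mmHg = 1.618 mmHg


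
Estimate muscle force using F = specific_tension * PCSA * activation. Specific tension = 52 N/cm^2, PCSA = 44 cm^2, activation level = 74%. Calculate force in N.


F = sigma * PCSA * activation
F = 52 * 44 * 0.74
F = 1693 N


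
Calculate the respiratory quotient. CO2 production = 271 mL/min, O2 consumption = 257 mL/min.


RQ = VCO2 / VO2
RQ = 271 / 257
RQ = 1.054


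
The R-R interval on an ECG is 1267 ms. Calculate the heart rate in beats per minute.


HR = 60 / RR_interval(s)
RR = 1267 ms = 1.267 s
HR = 60 / 1.267 = 47.36 bpm


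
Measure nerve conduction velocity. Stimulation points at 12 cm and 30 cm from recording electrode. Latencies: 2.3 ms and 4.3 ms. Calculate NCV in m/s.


Distance = (30 - 12) / 100 = 0.18 m
dt = (4.3 - 2.3) / 1000 = 0.002 s
NCV = dist / dt = 90 m/s


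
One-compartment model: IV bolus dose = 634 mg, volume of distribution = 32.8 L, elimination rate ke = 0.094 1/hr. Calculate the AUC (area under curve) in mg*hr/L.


C0 = Dose/Vd = 634/32.8 = 19.3293 mg/L
AUC = C0/ke = 19.3293/0.094
AUC = 205.6 mg*hr/L


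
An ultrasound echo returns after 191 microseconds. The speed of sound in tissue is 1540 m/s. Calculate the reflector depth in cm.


depth = c * t / 2
t = 191 us = 1.9100e-04 s
depth = 1540 * 1.9100e-04 / 2
depth = 0.14707 m = 14.707 cm


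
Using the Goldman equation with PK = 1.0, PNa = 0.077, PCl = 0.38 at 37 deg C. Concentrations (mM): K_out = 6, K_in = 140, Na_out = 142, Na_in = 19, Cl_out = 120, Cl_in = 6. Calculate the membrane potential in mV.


Vm = (RT/F)*ln((PK*Ko + PNa*Nao + PCl*Cli)/(PK*Ki + PNa*Nai + PCl*Clo))
Numer = 19.214, Denom = 187.063
Vm = -60.82 mV


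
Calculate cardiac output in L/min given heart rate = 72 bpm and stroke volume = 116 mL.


CO = HR * SV
CO = 72 * 116 / 1000
CO = 8.352 L/min


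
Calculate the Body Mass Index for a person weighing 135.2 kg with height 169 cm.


BMI = weight / height^2
height = 169 cm = 1.69 m
BMI = 135.2 / 1.69^2
BMI = 47.34 kg/m^2


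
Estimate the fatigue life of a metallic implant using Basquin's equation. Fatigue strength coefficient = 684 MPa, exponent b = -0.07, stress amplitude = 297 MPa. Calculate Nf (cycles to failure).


sigma_a = sigma_f' * (2Nf)^b
2Nf = (sigma_a/sigma_f')^(1/b)
2Nf = (297/684)^(1/-0.07)
2Nf = 149868.14
Nf = 7.493e+04


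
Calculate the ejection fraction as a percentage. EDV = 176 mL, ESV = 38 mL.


SV = EDV - ESV = 176 - 38 = 138 mL
EF = SV/EDV * 100 = 138/176 * 100
EF = 78.41%


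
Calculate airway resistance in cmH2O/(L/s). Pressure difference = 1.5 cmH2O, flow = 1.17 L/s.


R = dP / flow
R = 1.5 / 1.17
R = 1.282 cmH2O/(L/s)


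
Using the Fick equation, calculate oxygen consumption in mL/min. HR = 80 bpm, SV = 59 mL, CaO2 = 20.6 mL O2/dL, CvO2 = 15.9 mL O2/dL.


CO = HR*SV = 80*59/1000 = 4.72 L/min
a-v O2 diff = 20.6 - 15.9 = 4.7 mL/dL
VO2 = CO * (CaO2-CvO2) * 10 dL/L
VO2 = 4.72 * 4.7 * 10
VO2 = 221.8 mL/min


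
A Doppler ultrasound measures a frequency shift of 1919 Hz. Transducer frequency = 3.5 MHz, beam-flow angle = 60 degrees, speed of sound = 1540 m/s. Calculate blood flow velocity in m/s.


v = fd * c / (2 * f0 * cos(theta))
v = 1919 * 1540 / (2 * 3.5000e+06 * cos(60))
v = 0.8444 m/s


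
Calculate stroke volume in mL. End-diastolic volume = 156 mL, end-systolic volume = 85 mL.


SV = EDV - ESV
SV = 156 - 85
SV = 71 mL


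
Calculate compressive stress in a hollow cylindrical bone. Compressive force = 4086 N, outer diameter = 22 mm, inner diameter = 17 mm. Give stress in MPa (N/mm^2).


A = pi*(r_o^2 - r_i^2)
r_o = 11 mm, r_i = 8.5 mm
A = 153.153 mm^2
sigma = F/A = 4086 / 153.153
sigma = 26.68 MPa


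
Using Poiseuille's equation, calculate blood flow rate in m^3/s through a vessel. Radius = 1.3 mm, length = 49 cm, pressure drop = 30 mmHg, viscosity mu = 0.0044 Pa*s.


Q = pi*r^4*dP / (8*mu*L)
r = 0.0013 m, L = 0.49 m
dP = 30 mmHg = 3999.66 Pa
Q = 2.0807e-06 m^3/s


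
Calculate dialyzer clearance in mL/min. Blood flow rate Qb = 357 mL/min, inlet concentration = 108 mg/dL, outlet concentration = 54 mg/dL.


K = Qb * (Cb_in - Cb_out) / Cb_in
K = 357 * (108 - 54) / 108
K = 178.5 mL/min


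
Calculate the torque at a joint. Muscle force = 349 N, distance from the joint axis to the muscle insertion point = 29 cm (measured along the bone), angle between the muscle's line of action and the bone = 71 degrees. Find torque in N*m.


Torque = F * d * sin(theta)   (moment arm = d*sin(theta))
d = 29 cm = 0.29 m
Torque = 349 * 0.29 * sin(71)
Torque = 95.7 N*m


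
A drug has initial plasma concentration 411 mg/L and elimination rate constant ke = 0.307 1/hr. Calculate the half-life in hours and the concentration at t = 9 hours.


t_half = ln(2) / ke = 0.693147 / 0.307 = 2.258 hr
C(t) = C0 * exp(-ke*t) = 411 * exp(-0.307*9)
C(9) = 25.93 mg/L


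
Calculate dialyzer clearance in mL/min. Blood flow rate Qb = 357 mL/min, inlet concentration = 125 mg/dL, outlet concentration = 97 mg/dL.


K = Qb * (Cb_in - Cb_out) / Cb_in
K = 357 * (125 - 97) / 125
K = 79.97 mL/min


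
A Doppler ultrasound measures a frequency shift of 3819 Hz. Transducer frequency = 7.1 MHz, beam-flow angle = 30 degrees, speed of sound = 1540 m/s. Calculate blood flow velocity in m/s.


v = fd * c / (2 * f0 * cos(theta))
v = 3819 * 1540 / (2 * 7.1000e+06 * cos(30))
v = 0.4782 m/s


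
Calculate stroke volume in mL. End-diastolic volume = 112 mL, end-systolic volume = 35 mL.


SV = EDV - ESV
SV = 112 - 35
SV = 77 mL


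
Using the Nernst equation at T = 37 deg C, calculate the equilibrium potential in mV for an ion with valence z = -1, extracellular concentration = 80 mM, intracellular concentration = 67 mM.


E = (RT/(zF)) * ln(C_out/C_in)
T = 37 + 273.15 = 310.15 K
E = (8.314 * 310.15 / (-1 * 96485)) * ln(80/67)
E = -4.739 mV


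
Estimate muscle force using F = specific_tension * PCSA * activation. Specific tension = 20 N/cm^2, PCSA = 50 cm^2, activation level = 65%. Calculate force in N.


F = sigma * PCSA * activation
F = 20 * 50 * 0.65
F = 650 N


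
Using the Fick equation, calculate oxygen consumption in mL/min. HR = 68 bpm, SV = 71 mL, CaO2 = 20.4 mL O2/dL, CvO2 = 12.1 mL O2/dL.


CO = HR*SV = 68*71/1000 = 4.828 L/min
a-v O2 diff = 20.4 - 12.1 = 8.3 mL/dL
VO2 = CO * (CaO2-CvO2) * 10 dL/L
VO2 = 4.828 * 8.3 * 10
VO2 = 400.7 mL/min


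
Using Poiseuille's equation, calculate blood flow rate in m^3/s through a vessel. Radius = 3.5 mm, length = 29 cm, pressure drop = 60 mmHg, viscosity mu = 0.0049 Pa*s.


Q = pi*r^4*dP / (8*mu*L)
r = 0.0035 m, L = 0.29 m
dP = 60 mmHg = 7999.32 Pa
Q = 3.3173e-04 m^3/s


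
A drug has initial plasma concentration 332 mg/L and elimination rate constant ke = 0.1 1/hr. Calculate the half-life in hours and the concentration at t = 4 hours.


t_half = ln(2) / ke = 0.693147 / 0.1 = 6.931 hr
C(t) = C0 * exp(-ke*t) = 332 * exp(-0.1*4)
C(4) = 222.5 mg/L


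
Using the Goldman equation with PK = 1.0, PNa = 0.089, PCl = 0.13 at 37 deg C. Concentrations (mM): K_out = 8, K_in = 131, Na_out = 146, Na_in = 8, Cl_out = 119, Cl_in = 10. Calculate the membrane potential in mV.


Vm = (RT/F)*ln((PK*Ko + PNa*Nao + PCl*Cli)/(PK*Ki + PNa*Nai + PCl*Clo))
Numer = 22.294, Denom = 147.182
Vm = -50.44 mV


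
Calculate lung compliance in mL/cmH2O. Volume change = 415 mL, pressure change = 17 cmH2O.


C = dV / dP
C = 415 / 17
C = 24.41 mL/cmH2O


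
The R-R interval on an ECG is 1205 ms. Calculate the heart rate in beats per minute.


HR = 60 / RR_interval(s)
RR = 1205 ms = 1.205 s
HR = 60 / 1.205 = 49.79 bpm


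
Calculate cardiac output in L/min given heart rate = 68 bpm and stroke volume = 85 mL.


CO = HR * SV
CO = 68 * 85 / 1000
CO = 5.78 L/min


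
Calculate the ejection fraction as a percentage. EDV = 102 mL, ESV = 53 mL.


SV = EDV - ESV = 102 - 53 = 49 mL
EF = SV/EDV * 100 = 49/102 * 100
EF = 48.04%


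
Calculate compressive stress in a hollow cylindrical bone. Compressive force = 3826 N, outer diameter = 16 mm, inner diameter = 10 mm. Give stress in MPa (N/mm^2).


A = pi*(r_o^2 - r_i^2)
r_o = 8 mm, r_i = 5 mm
A = 122.522 mm^2
sigma = F/A = 3826 / 122.522
sigma = 31.23 MPa


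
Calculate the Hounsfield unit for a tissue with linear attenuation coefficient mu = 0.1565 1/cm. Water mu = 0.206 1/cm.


HU = ((mu_tissue - mu_water) / mu_water) * 1000
HU = ((0.1565 - 0.206) / 0.206) * 1000
HU = -240.3


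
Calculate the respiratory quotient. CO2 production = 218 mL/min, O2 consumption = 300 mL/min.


RQ = VCO2 / VO2
RQ = 218 / 300
RQ = 0.7267


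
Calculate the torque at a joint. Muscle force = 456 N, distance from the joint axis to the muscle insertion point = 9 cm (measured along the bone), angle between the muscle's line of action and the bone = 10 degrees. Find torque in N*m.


Torque = F * d * sin(theta)   (moment arm = d*sin(theta))
d = 9 cm = 0.09 m
Torque = 456 * 0.09 * sin(10)
Torque = 7.127 N*m


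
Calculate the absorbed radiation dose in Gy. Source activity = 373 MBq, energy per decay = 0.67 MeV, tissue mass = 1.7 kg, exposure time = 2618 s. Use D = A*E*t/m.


A = 373 MBq = 3.7300e+08 Bq
E = 0.67 MeV = 1.07334e-13 J
D = A*E*t/m = 3.7300e+08*1.07334e-13*2618/1.7
D = 0.06165 Gy


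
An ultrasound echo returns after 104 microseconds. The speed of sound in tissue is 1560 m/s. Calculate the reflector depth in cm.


depth = c * t / 2
t = 104 us = 1.0400e-04 s
depth = 1560 * 1.0400e-04 / 2
depth = 0.08112 m = 8.112 cm


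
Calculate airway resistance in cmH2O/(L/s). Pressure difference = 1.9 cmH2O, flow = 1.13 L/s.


R = dP / flow
R = 1.9 / 1.13
R = 1.681 cmH2O/(L/s)


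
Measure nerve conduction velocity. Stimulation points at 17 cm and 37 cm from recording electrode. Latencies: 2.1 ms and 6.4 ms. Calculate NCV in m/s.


Distance = (37 - 17) / 100 = 0.2 m
dt = (6.4 - 2.1) / 1000 = 0.0043 s
NCV = dist / dt = 46.51 m/s


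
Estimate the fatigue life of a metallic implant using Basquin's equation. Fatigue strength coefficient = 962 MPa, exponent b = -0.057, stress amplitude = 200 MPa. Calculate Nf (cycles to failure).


sigma_a = sigma_f' * (2Nf)^b
2Nf = (sigma_a/sigma_f')^(1/b)
2Nf = (200/962)^(1/-0.057)
2Nf = 9.2780665e+11
Nf = 4.6390e+11


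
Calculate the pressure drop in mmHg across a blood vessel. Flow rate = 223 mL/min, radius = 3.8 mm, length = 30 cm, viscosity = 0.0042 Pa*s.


dP = 8*mu*L*Q / (pi*r^4)
Q = 223 mL/min = 3.71667e-06 m^3/s
dP = 57.1913 Pa = 57.1913 / 133.322 mmHg = 0.429 mmHg


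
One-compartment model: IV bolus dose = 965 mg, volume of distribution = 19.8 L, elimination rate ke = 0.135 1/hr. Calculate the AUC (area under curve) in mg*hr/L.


C0 = Dose/Vd = 965/19.8 = 48.7374 mg/L
AUC = C0/ke = 48.7374/0.135
AUC = 361 mg*hr/L


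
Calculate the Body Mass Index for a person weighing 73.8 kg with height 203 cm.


BMI = weight / height^2
height = 203 cm = 2.03 m
BMI = 73.8 / 2.03^2
BMI = 17.91 kg/m^2


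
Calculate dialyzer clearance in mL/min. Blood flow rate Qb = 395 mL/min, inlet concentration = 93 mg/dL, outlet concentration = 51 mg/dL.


K = Qb * (Cb_in - Cb_out) / Cb_in
K = 395 * (93 - 51) / 93
K = 178.4 mL/min


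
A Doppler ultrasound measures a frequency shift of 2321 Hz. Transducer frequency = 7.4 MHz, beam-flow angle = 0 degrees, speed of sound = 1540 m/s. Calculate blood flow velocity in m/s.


v = fd * c / (2 * f0 * cos(theta))
v = 2321 * 1540 / (2 * 7.4000e+06 * cos(0))
v = 0.2415 m/s


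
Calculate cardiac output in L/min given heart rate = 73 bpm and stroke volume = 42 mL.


CO = HR * SV
CO = 73 * 42 / 1000
CO = 3.066 L/min


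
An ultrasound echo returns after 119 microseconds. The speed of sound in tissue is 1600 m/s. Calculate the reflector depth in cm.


depth = c * t / 2
t = 119 us = 1.1900e-04 s
depth = 1600 * 1.1900e-04 / 2
depth = 0.0952 m = 9.52 cm


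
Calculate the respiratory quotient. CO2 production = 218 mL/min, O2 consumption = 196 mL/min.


RQ = VCO2 / VO2
RQ = 218 / 196
RQ = 1.112


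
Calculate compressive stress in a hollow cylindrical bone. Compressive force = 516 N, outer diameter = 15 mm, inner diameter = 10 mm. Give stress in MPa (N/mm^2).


A = pi*(r_o^2 - r_i^2)
r_o = 7.5 mm, r_i = 5 mm
A = 98.1748 mm^2
sigma = F/A = 516 / 98.1748
sigma = 5.256 MPa


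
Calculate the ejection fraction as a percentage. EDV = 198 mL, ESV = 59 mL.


SV = EDV - ESV = 198 - 59 = 139 mL
EF = SV/EDV * 100 = 139/198 * 100
EF = 70.2%


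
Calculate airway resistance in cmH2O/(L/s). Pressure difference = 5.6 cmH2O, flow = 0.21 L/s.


R = dP / flow
R = 5.6 / 0.21
R = 26.67 cmH2O/(L/s)


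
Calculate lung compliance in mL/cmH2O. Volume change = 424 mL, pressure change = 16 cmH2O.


C = dV / dP
C = 424 / 16
C = 26.5 mL/cmH2O


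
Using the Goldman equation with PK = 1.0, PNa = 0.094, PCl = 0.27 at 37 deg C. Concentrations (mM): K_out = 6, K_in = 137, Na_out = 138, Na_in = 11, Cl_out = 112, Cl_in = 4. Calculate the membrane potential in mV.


Vm = (RT/F)*ln((PK*Ko + PNa*Nao + PCl*Cli)/(PK*Ki + PNa*Nai + PCl*Clo))
Numer = 20.052, Denom = 168.274
Vm = -56.85 mV


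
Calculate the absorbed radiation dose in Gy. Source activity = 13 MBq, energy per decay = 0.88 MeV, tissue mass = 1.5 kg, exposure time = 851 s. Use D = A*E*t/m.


A = 13 MBq = 1.3000e+07 Bq
E = 0.88 MeV = 1.40976e-13 J
D = A*E*t/m = 1.3000e+07*1.40976e-13*851/1.5
D = 0.00104 Gy


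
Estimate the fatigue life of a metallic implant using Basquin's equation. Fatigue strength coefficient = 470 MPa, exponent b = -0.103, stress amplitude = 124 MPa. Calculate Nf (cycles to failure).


sigma_a = sigma_f' * (2Nf)^b
2Nf = (sigma_a/sigma_f')^(1/b)
2Nf = (124/470)^(1/-0.103)
2Nf = 415159.78
Nf = 2.076e+05


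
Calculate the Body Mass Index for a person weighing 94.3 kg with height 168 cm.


BMI = weight / height^2
height = 168 cm = 1.68 m
BMI = 94.3 / 1.68^2
BMI = 33.41 kg/m^2


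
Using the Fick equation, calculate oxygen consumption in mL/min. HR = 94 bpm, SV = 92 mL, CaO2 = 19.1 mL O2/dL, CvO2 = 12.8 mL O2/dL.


CO = HR*SV = 94*92/1000 = 8.648 L/min
a-v O2 diff = 19.1 - 12.8 = 6.3 mL/dL
VO2 = CO * (CaO2-CvO2) * 10 dL/L
VO2 = 8.648 * 6.3 * 10
VO2 = 544.8 mL/min


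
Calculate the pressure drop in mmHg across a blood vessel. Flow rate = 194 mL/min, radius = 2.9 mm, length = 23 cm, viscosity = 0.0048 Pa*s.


dP = 8*mu*L*Q / (pi*r^4)
Q = 194 mL/min = 3.23333e-06 m^3/s
dP = 128.519 Pa = 128.519 / 133.322 mmHg = 0.964 mmHg


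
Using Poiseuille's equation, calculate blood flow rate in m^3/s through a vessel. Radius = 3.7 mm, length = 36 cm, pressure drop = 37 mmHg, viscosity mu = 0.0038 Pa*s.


Q = pi*r^4*dP / (8*mu*L)
r = 0.0037 m, L = 0.36 m
dP = 37 mmHg = 4932.914 Pa
Q = 2.6539e-04 m^3/s


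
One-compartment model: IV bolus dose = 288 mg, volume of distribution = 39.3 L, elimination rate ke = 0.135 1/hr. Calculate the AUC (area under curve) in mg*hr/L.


C0 = Dose/Vd = 288/39.3 = 7.32824 mg/L
AUC = C0/ke = 7.32824/0.135
AUC = 54.28 mg*hr/L


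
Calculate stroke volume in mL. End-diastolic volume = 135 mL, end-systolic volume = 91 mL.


SV = EDV - ESV
SV = 135 - 91
SV = 44 mL


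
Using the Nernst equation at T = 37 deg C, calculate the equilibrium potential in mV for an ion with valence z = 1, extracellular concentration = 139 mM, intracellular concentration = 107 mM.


E = (RT/(zF)) * ln(C_out/C_in)
T = 37 + 273.15 = 310.15 K
E = (8.314 * 310.15 / (1 * 96485)) * ln(139/107)
E = 6.993 mV


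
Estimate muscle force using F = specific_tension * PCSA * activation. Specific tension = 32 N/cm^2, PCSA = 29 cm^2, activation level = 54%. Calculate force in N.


F = sigma * PCSA * activation
F = 32 * 29 * 0.54
F = 501.1 N


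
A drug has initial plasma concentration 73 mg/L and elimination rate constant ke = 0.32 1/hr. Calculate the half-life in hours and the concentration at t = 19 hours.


t_half = ln(2) / ke = 0.693147 / 0.32 = 2.166 hr
C(t) = C0 * exp(-ke*t) = 73 * exp(-0.32*19)
C(19) = 0.167 mg/L


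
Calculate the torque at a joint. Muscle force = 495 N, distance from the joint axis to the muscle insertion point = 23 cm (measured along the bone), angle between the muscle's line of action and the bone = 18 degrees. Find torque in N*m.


Torque = F * d * sin(theta)   (moment arm = d*sin(theta))
d = 23 cm = 0.23 m
Torque = 495 * 0.23 * sin(18)
Torque = 35.18 N*m


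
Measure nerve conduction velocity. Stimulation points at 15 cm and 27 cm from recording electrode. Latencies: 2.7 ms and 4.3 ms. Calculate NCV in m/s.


Distance = (27 - 15) / 100 = 0.12 m
dt = (4.3 - 2.7) / 1000 = 0.0016 s
NCV = dist / dt = 75 m/s


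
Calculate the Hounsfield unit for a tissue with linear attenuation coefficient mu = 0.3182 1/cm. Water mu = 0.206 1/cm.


HU = ((mu_tissue - mu_water) / mu_water) * 1000
HU = ((0.3182 - 0.206) / 0.206) * 1000
HU = 544.7


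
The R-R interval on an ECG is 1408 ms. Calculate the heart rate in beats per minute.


HR = 60 / RR_interval(s)
RR = 1408 ms = 1.408 s
HR = 60 / 1.408 = 42.61 bpm


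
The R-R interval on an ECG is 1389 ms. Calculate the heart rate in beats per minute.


HR = 60 / RR_interval(s)
RR = 1389 ms = 1.389 s
HR = 60 / 1.389 = 43.2 bpm


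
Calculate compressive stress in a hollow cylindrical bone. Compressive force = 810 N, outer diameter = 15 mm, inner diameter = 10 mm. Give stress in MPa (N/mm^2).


A = pi*(r_o^2 - r_i^2)
r_o = 7.5 mm, r_i = 5 mm
A = 98.1748 mm^2
sigma = F/A = 810 / 98.1748
sigma = 8.251 MPa


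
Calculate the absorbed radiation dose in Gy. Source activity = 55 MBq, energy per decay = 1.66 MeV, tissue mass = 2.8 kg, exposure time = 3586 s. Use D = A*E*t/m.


A = 55 MBq = 5.5000e+07 Bq
E = 1.66 MeV = 2.65932e-13 J
D = A*E*t/m = 5.5000e+07*2.65932e-13*3586/2.8
D = 0.01873 Gy


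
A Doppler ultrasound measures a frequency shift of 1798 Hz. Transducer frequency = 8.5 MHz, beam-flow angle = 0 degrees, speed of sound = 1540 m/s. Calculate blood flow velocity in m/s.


v = fd * c / (2 * f0 * cos(theta))
v = 1798 * 1540 / (2 * 8.5000e+06 * cos(0))
v = 0.1629 m/s


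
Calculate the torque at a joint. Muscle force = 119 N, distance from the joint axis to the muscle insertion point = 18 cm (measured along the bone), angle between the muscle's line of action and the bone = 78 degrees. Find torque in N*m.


Torque = F * d * sin(theta)   (moment arm = d*sin(theta))
d = 18 cm = 0.18 m
Torque = 119 * 0.18 * sin(78)
Torque = 20.95 N*m


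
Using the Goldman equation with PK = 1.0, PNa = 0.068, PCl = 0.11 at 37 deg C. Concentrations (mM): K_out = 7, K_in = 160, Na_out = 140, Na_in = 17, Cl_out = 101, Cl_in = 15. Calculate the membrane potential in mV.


Vm = (RT/F)*ln((PK*Ko + PNa*Nao + PCl*Cli)/(PK*Ki + PNa*Nai + PCl*Clo))
Numer = 18.17, Denom = 172.266
Vm = -60.11 mV


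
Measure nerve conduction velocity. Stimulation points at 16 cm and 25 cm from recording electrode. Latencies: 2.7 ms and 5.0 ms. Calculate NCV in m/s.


Distance = (25 - 16) / 100 = 0.09 m
dt = (5.0 - 2.7) / 1000 = 0.0023 s
NCV = dist / dt = 39.13 m/s


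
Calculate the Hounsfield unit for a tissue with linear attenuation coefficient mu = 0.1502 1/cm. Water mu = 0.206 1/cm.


HU = ((mu_tissue - mu_water) / mu_water) * 1000
HU = ((0.1502 - 0.206) / 0.206) * 1000
HU = -270.9


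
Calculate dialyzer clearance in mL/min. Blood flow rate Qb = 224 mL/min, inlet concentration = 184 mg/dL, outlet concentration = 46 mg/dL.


K = Qb * (Cb_in - Cb_out) / Cb_in
K = 224 * (184 - 46) / 184
K = 168 mL/min


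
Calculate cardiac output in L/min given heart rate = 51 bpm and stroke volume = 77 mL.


CO = HR * SV
CO = 51 * 77 / 1000
CO = 3.927 L/min


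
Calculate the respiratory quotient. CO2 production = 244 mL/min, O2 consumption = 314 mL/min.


RQ = VCO2 / VO2
RQ = 244 / 314
RQ = 0.7771


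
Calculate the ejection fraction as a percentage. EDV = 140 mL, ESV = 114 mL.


SV = EDV - ESV = 140 - 114 = 26 mL
EF = SV/EDV * 100 = 26/140 * 100
EF = 18.57%


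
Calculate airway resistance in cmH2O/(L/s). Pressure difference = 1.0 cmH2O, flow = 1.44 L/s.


R = dP / flow
R = 1.0 / 1.44
R = 0.6944 cmH2O/(L/s)


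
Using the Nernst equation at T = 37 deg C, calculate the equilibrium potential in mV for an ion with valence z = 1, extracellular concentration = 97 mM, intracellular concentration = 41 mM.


E = (RT/(zF)) * ln(C_out/C_in)
T = 37 + 273.15 = 310.15 K
E = (8.314 * 310.15 / (1 * 96485)) * ln(97/41)
E = 23.01 mV


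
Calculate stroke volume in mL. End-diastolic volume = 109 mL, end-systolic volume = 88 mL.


SV = EDV - ESV
SV = 109 - 88
SV = 21 mL


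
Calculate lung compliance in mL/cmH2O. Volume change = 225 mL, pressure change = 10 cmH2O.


C = dV / dP
C = 225 / 10
C = 22.5 mL/cmH2O


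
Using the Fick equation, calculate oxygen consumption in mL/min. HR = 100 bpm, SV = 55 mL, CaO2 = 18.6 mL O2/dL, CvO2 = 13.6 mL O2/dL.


CO = HR*SV = 100*55/1000 = 5.5 L/min
a-v O2 diff = 18.6 - 13.6 = 5 mL/dL
VO2 = CO * (CaO2-CvO2) * 10 dL/L
VO2 = 5.5 * 5 * 10
VO2 = 275 mL/min


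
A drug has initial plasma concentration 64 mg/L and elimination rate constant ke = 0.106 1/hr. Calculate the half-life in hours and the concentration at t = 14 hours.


t_half = ln(2) / ke = 0.693147 / 0.106 = 6.539 hr
C(t) = C0 * exp(-ke*t) = 64 * exp(-0.106*14)
C(14) = 14.51 mg/L


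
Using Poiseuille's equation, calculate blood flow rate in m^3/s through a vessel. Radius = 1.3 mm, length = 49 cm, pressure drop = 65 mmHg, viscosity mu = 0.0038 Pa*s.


Q = pi*r^4*dP / (8*mu*L)
r = 0.0013 m, L = 0.49 m
dP = 65 mmHg = 8665.93 Pa
Q = 5.2200e-06 m^3/s


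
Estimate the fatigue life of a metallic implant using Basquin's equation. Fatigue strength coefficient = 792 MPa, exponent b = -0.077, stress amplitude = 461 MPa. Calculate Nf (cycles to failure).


sigma_a = sigma_f' * (2Nf)^b
2Nf = (sigma_a/sigma_f')^(1/b)
2Nf = (461/792)^(1/-0.077)
2Nf = 1127.8804
Nf = 563.9


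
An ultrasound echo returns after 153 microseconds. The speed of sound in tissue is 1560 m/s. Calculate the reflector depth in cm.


depth = c * t / 2
t = 153 us = 1.5300e-04 s
depth = 1560 * 1.5300e-04 / 2
depth = 0.11934 m = 11.934 cm


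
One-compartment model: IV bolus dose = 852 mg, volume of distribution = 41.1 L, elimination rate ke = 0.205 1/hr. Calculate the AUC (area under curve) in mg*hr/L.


C0 = Dose/Vd = 852/41.1 = 20.7299 mg/L
AUC = C0/ke = 20.7299/0.205
AUC = 101.1 mg*hr/L


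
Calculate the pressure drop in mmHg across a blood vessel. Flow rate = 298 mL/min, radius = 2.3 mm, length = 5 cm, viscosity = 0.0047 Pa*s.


dP = 8*mu*L*Q / (pi*r^4)
Q = 298 mL/min = 4.96667e-06 m^3/s
dP = 106.209 Pa = 106.209 / 133.322 mmHg = 0.7966 mmHg


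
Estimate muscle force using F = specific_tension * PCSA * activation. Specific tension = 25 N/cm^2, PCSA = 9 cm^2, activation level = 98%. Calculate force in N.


F = sigma * PCSA * activation
F = 25 * 9 * 0.98
F = 220.5 N


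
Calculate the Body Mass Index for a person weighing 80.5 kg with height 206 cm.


BMI = weight / height^2
height = 206 cm = 2.06 m
BMI = 80.5 / 2.06^2
BMI = 18.97 kg/m^2


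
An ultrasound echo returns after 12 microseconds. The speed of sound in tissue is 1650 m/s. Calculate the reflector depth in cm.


depth = c * t / 2
t = 12 us = 1.2000e-05 s
depth = 1650 * 1.2000e-05 / 2
depth = 0.0099 m = 0.99 cm


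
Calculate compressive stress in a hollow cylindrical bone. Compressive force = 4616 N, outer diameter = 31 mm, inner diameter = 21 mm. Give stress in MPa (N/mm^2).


A = pi*(r_o^2 - r_i^2)
r_o = 15.5 mm, r_i = 10.5 mm
A = 408.407 mm^2
sigma = F/A = 4616 / 408.407
sigma = 11.3 MPa


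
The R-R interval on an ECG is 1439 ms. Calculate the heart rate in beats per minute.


HR = 60 / RR_interval(s)
RR = 1439 ms = 1.439 s
HR = 60 / 1.439 = 41.7 bpm


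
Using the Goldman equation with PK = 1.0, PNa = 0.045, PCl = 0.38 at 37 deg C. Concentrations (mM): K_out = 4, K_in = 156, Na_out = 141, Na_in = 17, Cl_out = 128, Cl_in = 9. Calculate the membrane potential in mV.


Vm = (RT/F)*ln((PK*Ko + PNa*Nao + PCl*Cli)/(PK*Ki + PNa*Nai + PCl*Clo))
Numer = 13.765, Denom = 205.405
Vm = -72.23 mV


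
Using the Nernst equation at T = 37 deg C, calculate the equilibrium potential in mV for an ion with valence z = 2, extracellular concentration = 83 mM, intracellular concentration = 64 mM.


E = (RT/(zF)) * ln(C_out/C_in)
T = 37 + 273.15 = 310.15 K
E = (8.314 * 310.15 / (2 * 96485)) * ln(83/64)
E = 3.474 mV


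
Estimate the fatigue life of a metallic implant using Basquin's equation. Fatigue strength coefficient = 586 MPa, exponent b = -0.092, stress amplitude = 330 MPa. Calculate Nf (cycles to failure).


sigma_a = sigma_f' * (2Nf)^b
2Nf = (sigma_a/sigma_f')^(1/b)
2Nf = (330/586)^(1/-0.092)
2Nf = 513.67938
Nf = 256.8


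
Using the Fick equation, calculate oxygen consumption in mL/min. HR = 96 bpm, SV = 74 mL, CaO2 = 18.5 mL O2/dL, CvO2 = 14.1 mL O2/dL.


CO = HR*SV = 96*74/1000 = 7.104 L/min
a-v O2 diff = 18.5 - 14.1 = 4.4 mL/dL
VO2 = CO * (CaO2-CvO2) * 10 dL/L
VO2 = 7.104 * 4.4 * 10
VO2 = 312.6 mL/min


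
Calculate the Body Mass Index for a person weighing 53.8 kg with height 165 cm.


BMI = weight / height^2
height = 165 cm = 1.65 m
BMI = 53.8 / 1.65^2
BMI = 19.76 kg/m^2


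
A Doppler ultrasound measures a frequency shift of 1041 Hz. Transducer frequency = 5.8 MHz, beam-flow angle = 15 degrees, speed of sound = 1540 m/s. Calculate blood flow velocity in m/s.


v = fd * c / (2 * f0 * cos(theta))
v = 1041 * 1540 / (2 * 5.8000e+06 * cos(15))
v = 0.1431 m/s


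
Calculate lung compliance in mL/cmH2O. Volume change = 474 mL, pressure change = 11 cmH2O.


C = dV / dP
C = 474 / 11
C = 43.09 mL/cmH2O


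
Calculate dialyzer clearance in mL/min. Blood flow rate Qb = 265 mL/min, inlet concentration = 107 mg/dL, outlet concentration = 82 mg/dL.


K = Qb * (Cb_in - Cb_out) / Cb_in
K = 265 * (107 - 82) / 107
K = 61.92 mL/min


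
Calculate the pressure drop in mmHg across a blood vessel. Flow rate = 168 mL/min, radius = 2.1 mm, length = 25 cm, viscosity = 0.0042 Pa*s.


dP = 8*mu*L*Q / (pi*r^4)
Q = 168 mL/min = 2.8e-06 m^3/s
dP = 384.955 Pa = 384.955 / 133.322 mmHg = 2.887 mmHg


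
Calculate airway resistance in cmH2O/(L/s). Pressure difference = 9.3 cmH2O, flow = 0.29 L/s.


R = dP / flow
R = 9.3 / 0.29
R = 32.07 cmH2O/(L/s)


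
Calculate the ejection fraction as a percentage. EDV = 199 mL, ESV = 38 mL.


SV = EDV - ESV = 199 - 38 = 161 mL
EF = SV/EDV * 100 = 161/199 * 100
EF = 80.9%


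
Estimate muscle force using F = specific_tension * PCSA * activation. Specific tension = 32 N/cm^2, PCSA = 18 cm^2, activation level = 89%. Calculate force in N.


F = sigma * PCSA * activation
F = 32 * 18 * 0.89
F = 512.6 N


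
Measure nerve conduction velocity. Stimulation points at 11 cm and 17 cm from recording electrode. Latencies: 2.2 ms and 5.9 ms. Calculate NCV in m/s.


Distance = (17 - 11) / 100 = 0.06 m
dt = (5.9 - 2.2) / 1000 = 0.0037 s
NCV = dist / dt = 16.22 m/s


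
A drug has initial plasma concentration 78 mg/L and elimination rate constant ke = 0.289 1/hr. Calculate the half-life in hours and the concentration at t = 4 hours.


t_half = ln(2) / ke = 0.693147 / 0.289 = 2.398 hr
C(t) = C0 * exp(-ke*t) = 78 * exp(-0.289*4)
C(4) = 24.55 mg/L


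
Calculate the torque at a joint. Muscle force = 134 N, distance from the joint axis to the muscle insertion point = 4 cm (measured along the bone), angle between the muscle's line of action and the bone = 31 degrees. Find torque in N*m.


Torque = F * d * sin(theta)   (moment arm = d*sin(theta))
d = 4 cm = 0.04 m
Torque = 134 * 0.04 * sin(31)
Torque = 2.761 N*m


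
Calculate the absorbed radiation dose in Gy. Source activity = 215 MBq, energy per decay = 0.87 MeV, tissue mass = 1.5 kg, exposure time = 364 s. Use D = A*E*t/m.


A = 215 MBq = 2.1500e+08 Bq
E = 0.87 MeV = 1.39374e-13 J
D = A*E*t/m = 2.1500e+08*1.39374e-13*364/1.5
D = 0.007272 Gy


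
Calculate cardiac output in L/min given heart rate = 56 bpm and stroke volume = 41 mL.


CO = HR * SV
CO = 56 * 41 / 1000
CO = 2.296 L/min


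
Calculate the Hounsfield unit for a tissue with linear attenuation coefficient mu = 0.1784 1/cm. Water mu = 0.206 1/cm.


HU = ((mu_tissue - mu_water) / mu_water) * 1000
HU = ((0.1784 - 0.206) / 0.206) * 1000
HU = -134


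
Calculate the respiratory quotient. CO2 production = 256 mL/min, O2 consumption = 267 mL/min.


RQ = VCO2 / VO2
RQ = 256 / 267
RQ = 0.9588


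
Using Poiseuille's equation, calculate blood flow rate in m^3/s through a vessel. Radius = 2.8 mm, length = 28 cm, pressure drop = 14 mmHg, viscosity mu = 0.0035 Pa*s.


Q = pi*r^4*dP / (8*mu*L)
r = 0.0028 m, L = 0.28 m
dP = 14 mmHg = 1866.508 Pa
Q = 4.5972e-05 m^3/s


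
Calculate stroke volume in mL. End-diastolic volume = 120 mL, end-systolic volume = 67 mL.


SV = EDV - ESV
SV = 120 - 67
SV = 53 mL


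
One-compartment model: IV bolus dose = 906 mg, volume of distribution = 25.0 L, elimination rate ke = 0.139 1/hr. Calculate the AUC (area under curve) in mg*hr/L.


C0 = Dose/Vd = 906/25.0 = 36.24 mg/L
AUC = C0/ke = 36.24/0.139
AUC = 260.7 mg*hr/L


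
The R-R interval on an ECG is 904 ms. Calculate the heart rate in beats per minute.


HR = 60 / RR_interval(s)
RR = 904 ms = 0.904 s
HR = 60 / 0.904 = 66.37 bpm


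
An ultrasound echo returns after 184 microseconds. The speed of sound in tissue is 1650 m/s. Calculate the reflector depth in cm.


depth = c * t / 2
t = 184 us = 1.8400e-04 s
depth = 1650 * 1.8400e-04 / 2
depth = 0.1518 m = 15.18 cm


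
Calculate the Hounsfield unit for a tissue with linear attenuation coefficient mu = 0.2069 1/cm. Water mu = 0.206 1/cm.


HU = ((mu_tissue - mu_water) / mu_water) * 1000
HU = ((0.2069 - 0.206) / 0.206) * 1000
HU = 4.369


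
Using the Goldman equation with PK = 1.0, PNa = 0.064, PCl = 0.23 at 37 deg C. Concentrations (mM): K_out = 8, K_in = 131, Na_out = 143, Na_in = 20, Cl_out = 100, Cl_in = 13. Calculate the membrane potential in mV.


Vm = (RT/F)*ln((PK*Ko + PNa*Nao + PCl*Cli)/(PK*Ki + PNa*Nai + PCl*Clo))
Numer = 20.142, Denom = 155.28
Vm = -54.58 mV


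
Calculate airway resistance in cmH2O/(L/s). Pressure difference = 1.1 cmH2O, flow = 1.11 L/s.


R = dP / flow
R = 1.1 / 1.11
R = 0.991 cmH2O/(L/s)


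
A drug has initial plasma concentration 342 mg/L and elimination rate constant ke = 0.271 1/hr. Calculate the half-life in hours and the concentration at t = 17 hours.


t_half = ln(2) / ke = 0.693147 / 0.271 = 2.558 hr
C(t) = C0 * exp(-ke*t) = 342 * exp(-0.271*17)
C(17) = 3.414 mg/L


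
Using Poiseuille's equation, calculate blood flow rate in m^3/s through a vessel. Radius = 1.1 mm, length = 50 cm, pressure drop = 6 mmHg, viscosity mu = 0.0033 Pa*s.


Q = pi*r^4*dP / (8*mu*L)
r = 0.0011 m, L = 0.5 m
dP = 6 mmHg = 799.932 Pa
Q = 2.7874e-07 m^3/s


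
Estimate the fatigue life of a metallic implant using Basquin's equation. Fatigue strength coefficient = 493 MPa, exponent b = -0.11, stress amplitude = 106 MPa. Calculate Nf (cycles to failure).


sigma_a = sigma_f' * (2Nf)^b
2Nf = (sigma_a/sigma_f')^(1/b)
2Nf = (106/493)^(1/-0.11)
2Nf = 1170995
Nf = 5.855e+05


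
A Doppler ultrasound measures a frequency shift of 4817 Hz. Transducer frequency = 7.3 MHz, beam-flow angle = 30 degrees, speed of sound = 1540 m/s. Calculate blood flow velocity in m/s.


v = fd * c / (2 * f0 * cos(theta))
v = 4817 * 1540 / (2 * 7.3000e+06 * cos(30))
v = 0.5867 m/s


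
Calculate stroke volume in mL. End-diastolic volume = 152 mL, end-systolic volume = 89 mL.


SV = EDV - ESV
SV = 152 - 89
SV = 63 mL


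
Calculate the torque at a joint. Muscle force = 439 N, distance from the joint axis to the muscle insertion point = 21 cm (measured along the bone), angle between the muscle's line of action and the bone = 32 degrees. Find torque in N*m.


Torque = F * d * sin(theta)   (moment arm = d*sin(theta))
d = 21 cm = 0.21 m
Torque = 439 * 0.21 * sin(32)
Torque = 48.85 N*m


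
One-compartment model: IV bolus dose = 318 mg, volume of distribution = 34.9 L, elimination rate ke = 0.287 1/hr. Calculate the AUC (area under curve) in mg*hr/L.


C0 = Dose/Vd = 318/34.9 = 9.11175 mg/L
AUC = C0/ke = 9.11175/0.287
AUC = 31.75 mg*hr/L


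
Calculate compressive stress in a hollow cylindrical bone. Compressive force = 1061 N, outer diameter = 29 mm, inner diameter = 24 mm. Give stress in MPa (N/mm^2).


A = pi*(r_o^2 - r_i^2)
r_o = 14.5 mm, r_i = 12 mm
A = 208.131 mm^2
sigma = F/A = 1061 / 208.131
sigma = 5.098 MPa


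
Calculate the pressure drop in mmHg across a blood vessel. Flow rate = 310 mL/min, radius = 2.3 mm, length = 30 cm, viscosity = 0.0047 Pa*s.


dP = 8*mu*L*Q / (pi*r^4)
Q = 310 mL/min = 5.16667e-06 m^3/s
dP = 662.916 Pa = 662.916 / 133.322 mmHg = 4.972 mmHg


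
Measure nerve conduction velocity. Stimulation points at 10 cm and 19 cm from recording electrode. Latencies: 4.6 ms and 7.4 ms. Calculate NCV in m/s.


Distance = (19 - 10) / 100 = 0.09 m
dt = (7.4 - 4.6) / 1000 = 0.0028 s
NCV = dist / dt = 32.14 m/s


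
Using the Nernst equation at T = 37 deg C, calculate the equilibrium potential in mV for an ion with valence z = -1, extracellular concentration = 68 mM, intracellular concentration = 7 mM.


E = (RT/(zF)) * ln(C_out/C_in)
T = 37 + 273.15 = 310.15 K
E = (8.314 * 310.15 / (-1 * 96485)) * ln(68/7)
E = -60.76 mV


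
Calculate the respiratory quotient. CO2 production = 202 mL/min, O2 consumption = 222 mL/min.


RQ = VCO2 / VO2
RQ = 202 / 222
RQ = 0.9099


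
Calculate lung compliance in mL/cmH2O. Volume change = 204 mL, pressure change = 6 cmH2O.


C = dV / dP
C = 204 / 6
C = 34 mL/cmH2O


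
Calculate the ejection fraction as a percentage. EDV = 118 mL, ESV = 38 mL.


SV = EDV - ESV = 118 - 38 = 80 mL
EF = SV/EDV * 100 = 80/118 * 100
EF = 67.8%


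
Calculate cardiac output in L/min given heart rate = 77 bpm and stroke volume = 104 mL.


CO = HR * SV
CO = 77 * 104 / 1000
CO = 8.008 L/min


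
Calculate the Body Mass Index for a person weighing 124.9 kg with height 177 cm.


BMI = weight / height^2
height = 177 cm = 1.77 m
BMI = 124.9 / 1.77^2
BMI = 39.87 kg/m^2


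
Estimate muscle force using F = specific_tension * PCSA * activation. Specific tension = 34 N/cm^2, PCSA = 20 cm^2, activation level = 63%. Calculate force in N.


F = sigma * PCSA * activation
F = 34 * 20 * 0.63
F = 428.4 N


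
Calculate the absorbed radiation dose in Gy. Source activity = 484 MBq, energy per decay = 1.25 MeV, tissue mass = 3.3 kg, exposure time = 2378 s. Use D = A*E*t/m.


A = 484 MBq = 4.8400e+08 Bq
E = 1.25 MeV = 2.0025e-13 J
D = A*E*t/m = 4.8400e+08*2.0025e-13*2378/3.3
D = 0.06984 Gy


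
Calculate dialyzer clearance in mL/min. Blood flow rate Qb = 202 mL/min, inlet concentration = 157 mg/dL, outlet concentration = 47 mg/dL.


K = Qb * (Cb_in - Cb_out) / Cb_in
K = 202 * (157 - 47) / 157
K = 141.5 mL/min


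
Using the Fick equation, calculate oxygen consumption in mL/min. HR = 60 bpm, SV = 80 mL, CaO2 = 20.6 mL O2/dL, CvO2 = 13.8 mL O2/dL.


CO = HR*SV = 60*80/1000 = 4.8 L/min
a-v O2 diff = 20.6 - 13.8 = 6.8 mL/dL
VO2 = CO * (CaO2-CvO2) * 10 dL/L
VO2 = 4.8 * 6.8 * 10
VO2 = 326.4 mL/min


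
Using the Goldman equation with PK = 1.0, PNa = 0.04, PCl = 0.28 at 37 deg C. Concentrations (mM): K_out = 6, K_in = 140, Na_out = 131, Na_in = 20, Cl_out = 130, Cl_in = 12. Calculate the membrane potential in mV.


Vm = (RT/F)*ln((PK*Ko + PNa*Nao + PCl*Cli)/(PK*Ki + PNa*Nai + PCl*Clo))
Numer = 14.6, Denom = 177.2
Vm = -66.71 mV


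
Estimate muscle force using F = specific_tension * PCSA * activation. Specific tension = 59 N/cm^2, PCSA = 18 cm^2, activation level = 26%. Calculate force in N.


F = sigma * PCSA * activation
F = 59 * 18 * 0.26
F = 276.1 N


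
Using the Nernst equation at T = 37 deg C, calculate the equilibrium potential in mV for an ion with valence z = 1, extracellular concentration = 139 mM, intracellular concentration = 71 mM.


E = (RT/(zF)) * ln(C_out/C_in)
T = 37 + 273.15 = 310.15 K
E = (8.314 * 310.15 / (1 * 96485)) * ln(139/71)
E = 17.95 mV


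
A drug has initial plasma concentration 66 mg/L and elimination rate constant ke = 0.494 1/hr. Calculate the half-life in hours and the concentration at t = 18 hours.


t_half = ln(2) / ke = 0.693147 / 0.494 = 1.403 hr
C(t) = C0 * exp(-ke*t) = 66 * exp(-0.494*18)
C(18) = 0.009074 mg/L
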